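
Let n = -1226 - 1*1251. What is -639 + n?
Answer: -3116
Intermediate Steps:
n = -2477 (n = -1226 - 1251 = -2477)
-639 + n = -639 - 2477 = -3116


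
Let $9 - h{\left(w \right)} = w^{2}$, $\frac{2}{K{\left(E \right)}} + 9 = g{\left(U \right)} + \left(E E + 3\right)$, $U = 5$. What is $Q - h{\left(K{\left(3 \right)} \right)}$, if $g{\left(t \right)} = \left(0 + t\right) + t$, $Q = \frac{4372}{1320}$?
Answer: $- \frac{315893}{55770} \approx -5.6642$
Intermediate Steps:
$Q = \frac{1093}{330}$ ($Q = 4372 \cdot \frac{1}{1320} = \frac{1093}{330} \approx 3.3121$)
$g{\left(t \right)} = 2 t$ ($g{\left(t \right)} = t + t = 2 t$)
$K{\left(E \right)} = \frac{2}{4 + E^{2}}$ ($K{\left(E \right)} = \frac{2}{-9 + \left(2 \cdot 5 + \left(E E + 3\right)\right)} = \frac{2}{-9 + \left(10 + \left(E^{2} + 3\right)\right)} = \frac{2}{-9 + \left(10 + \left(3 + E^{2}\right)\right)} = \frac{2}{-9 + \left(13 + E^{2}\right)} = \frac{2}{4 + E^{2}}$)
$h{\left(w \right)} = 9 - w^{2}$
$Q - h{\left(K{\left(3 \right)} \right)} = \frac{1093}{330} - \left(9 - \left(\frac{2}{4 + 3^{2}}\right)^{2}\right) = \frac{1093}{330} - \left(9 - \left(\frac{2}{4 + 9}\right)^{2}\right) = \frac{1093}{330} - \left(9 - \left(\frac{2}{13}\right)^{2}\right) = \frac{1093}{330} - \left(9 - \frac{4}{169}\right) = \frac{1093}{330} - \frac{1517}{169} = - \frac{315893}{55770}$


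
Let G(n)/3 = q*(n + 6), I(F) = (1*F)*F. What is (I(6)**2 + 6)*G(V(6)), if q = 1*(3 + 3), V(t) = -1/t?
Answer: 136710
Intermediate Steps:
q = 6 (q = 1*6 = 6)
I(F) = F**2 (I(F) = F*F = F**2)
G(n) = 108 + 18*n (G(n) = 3*(6*(n + 6)) = 3*(6*(6 + n)) = 3*(36 + 6*n) = 108 + 18*n)
(I(6)**2 + 6)*G(V(6)) = ((6**2)**2 + 6)*(108 + 18*(-1/6)) = (36**2 + 6)*(108 + 18*(-1*1/6)) = (1296 + 6)*(108 + 18*(-1/6)) = 1302*(108 - 3) = 1302*105 = 136710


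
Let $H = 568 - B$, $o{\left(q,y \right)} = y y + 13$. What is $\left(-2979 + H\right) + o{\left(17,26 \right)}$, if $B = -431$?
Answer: $-1291$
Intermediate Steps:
$o{\left(q,y \right)} = 13 + y^{2}$ ($o{\left(q,y \right)} = y^{2} + 13 = 13 + y^{2}$)
$H = 999$ ($H = 568 - -431 = 568 + 431 = 999$)
$\left(-2979 + H\right) + o{\left(17,26 \right)} = \left(-2979 + 999\right) + \left(13 + 26^{2}\right) = -1980 + \left(13 + 676\right) = -1980 + 689 = -1291$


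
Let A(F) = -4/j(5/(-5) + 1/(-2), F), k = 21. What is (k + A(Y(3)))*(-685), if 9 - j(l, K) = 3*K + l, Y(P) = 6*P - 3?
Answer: -998045/69 ≈ -14464.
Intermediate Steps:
Y(P) = -3 + 6*P
j(l, K) = 9 - l - 3*K (j(l, K) = 9 - (3*K + l) = 9 - (l + 3*K) = 9 + (-l - 3*K) = 9 - l - 3*K)
A(F) = -4/(21/2 - 3*F) (A(F) = -4/(9 - (5/(-5) + 1/(-2)) - 3*F) = -4/(9 - (5*(-⅕) + 1*(-½)) - 3*F) = -4/(9 - (-1 - ½) - 3*F) = -4/(9 - 1*(-3/2) - 3*F) = -4/(9 + 3/2 - 3*F) = -4/(21/2 - 3*F))
(k + A(Y(3)))*(-685) = (21 + 8/(3*(-7 + 2*(-3 + 6*3))))*(-685) = (21 + 8/(3*(-7 + 2*(-3 + 18))))*(-685) = (21 + 8/(3*(-7 + 2*15)))*(-685) = (21 + 8/(3*(-7 + 30)))*(-685) = (21 + (8/3)/23)*(-685) = (21 + (8/3)*(1/23))*(-685) = (21 + 8/69)*(-685) = (1457/69)*(-685) = -998045/69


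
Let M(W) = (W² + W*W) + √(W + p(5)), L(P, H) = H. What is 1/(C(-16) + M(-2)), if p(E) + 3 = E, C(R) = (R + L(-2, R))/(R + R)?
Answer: ⅑ ≈ 0.11111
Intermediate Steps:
C(R) = 1 (C(R) = (R + R)/(R + R) = (2*R)/((2*R)) = (2*R)*(1/(2*R)) = 1)
p(E) = -3 + E
M(W) = √(2 + W) + 2*W² (M(W) = (W² + W*W) + √(W + (-3 + 5)) = (W² + W²) + √(W + 2) = 2*W² + √(2 + W) = √(2 + W) + 2*W²)
1/(C(-16) + M(-2)) = 1/(1 + (√(2 - 2) + 2*(-2)²)) = 1/(1 + (√0 + 2*4)) = 1/(1 + (0 + 8)) = 1/(1 + 8) = 1/9 = ⅑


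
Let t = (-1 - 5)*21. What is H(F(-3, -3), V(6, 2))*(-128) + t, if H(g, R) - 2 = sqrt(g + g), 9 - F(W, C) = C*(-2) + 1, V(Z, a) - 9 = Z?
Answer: -638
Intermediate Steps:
V(Z, a) = 9 + Z
F(W, C) = 8 + 2*C (F(W, C) = 9 - (C*(-2) + 1) = 9 - (-2*C + 1) = 9 - (1 - 2*C) = 9 + (-1 + 2*C) = 8 + 2*C)
H(g, R) = 2 + sqrt(2)*sqrt(g) (H(g, R) = 2 + sqrt(g + g) = 2 + sqrt(2*g) = 2 + sqrt(2)*sqrt(g))
t = -126 (t = -6*21 = -126)
H(F(-3, -3), V(6, 2))*(-128) + t = (2 + sqrt(2)*sqrt(8 + 2*(-3)))*(-128) - 126 = (2 + sqrt(2)*sqrt(8 - 6))*(-128) - 126 = (2 + sqrt(2)*sqrt(2))*(-128) - 126 = (2 + 2)*(-128) - 126 = 4*(-128) - 126 = -512 - 126 = -638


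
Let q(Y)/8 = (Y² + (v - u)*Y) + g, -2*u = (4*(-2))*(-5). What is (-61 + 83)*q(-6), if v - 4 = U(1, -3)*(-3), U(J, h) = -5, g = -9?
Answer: -36432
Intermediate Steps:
u = -20 (u = -4*(-2)*(-5)/2 = -(-4)*(-5) = -½*40 = -20)
v = 19 (v = 4 - 5*(-3) = 4 + 15 = 19)
q(Y) = -72 + 8*Y² + 312*Y (q(Y) = 8*((Y² + (19 - 1*(-20))*Y) - 9) = 8*((Y² + (19 + 20)*Y) - 9) = 8*((Y² + 39*Y) - 9) = 8*(-9 + Y² + 39*Y) = -72 + 8*Y² + 312*Y)
(-61 + 83)*q(-6) = (-61 + 83)*(-72 + 8*(-6)² + 312*(-6)) = 22*(-72 + 8*36 - 1872) = 22*(-72 + 288 - 1872) = 22*(-1656) = -36432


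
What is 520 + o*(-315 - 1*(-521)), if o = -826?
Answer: -169636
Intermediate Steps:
520 + o*(-315 - 1*(-521)) = 520 - 826*(-315 - 1*(-521)) = 520 - 826*(-315 + 521) = 520 - 826*206 = 520 - 170156 = -169636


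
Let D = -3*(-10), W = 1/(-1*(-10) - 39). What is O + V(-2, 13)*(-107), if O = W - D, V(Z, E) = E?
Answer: -41210/29 ≈ -1421.0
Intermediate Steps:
W = -1/29 (W = 1/(10 - 39) = 1/(-29) = -1/29 ≈ -0.034483)
D = 30
O = -871/29 (O = -1/29 - 1*30 = -1/29 - 30 = -871/29 ≈ -30.034)
O + V(-2, 13)*(-107) = -871/29 + 13*(-107) = -871/29 - 1391 = -41210/29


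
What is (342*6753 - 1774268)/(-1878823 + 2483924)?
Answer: 535258/605101 ≈ 0.88458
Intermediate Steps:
(342*6753 - 1774268)/(-1878823 + 2483924) = (2309526 - 1774268)/605101 = 535258*(1/605101) = 535258/605101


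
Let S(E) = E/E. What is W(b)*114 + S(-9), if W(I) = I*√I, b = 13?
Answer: 1 + 1482*√13 ≈ 5344.4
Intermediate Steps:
W(I) = I^(3/2)
S(E) = 1
W(b)*114 + S(-9) = 13^(3/2)*114 + 1 = (13*√13)*114 + 1 = 1482*√13 + 1 = 1 + 1482*√13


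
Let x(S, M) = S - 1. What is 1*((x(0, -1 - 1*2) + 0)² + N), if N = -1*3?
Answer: -2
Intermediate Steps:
x(S, M) = -1 + S
N = -3
1*((x(0, -1 - 1*2) + 0)² + N) = 1*(((-1 + 0) + 0)² - 3) = 1*((-1 + 0)² - 3) = 1*((-1)² - 3) = 1*(1 - 3) = 1*(-2) = -2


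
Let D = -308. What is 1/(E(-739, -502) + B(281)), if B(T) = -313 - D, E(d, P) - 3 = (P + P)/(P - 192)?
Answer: -347/192 ≈ -1.8073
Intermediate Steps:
E(d, P) = 3 + 2*P/(-192 + P) (E(d, P) = 3 + (P + P)/(P - 192) = 3 + (2*P)/(-192 + P) = 3 + 2*P/(-192 + P))
B(T) = -5 (B(T) = -313 - 1*(-308) = -313 + 308 = -5)
1/(E(-739, -502) + B(281)) = 1/((-576 + 5*(-502))/(-192 - 502) - 5) = 1/((-576 - 2510)/(-694) - 5) = 1/(-1/694*(-3086) - 5) = 1/(1543/347 - 5) = 1/(-192/347) = -347/192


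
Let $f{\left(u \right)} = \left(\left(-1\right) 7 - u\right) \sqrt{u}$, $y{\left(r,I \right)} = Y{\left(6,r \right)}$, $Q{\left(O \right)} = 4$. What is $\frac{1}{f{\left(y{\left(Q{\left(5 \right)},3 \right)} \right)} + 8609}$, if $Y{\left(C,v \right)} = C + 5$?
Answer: $\frac{8609}{74111317} + \frac{18 \sqrt{11}}{74111317} \approx 0.00011697$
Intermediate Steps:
$Y{\left(C,v \right)} = 5 + C$
$y{\left(r,I \right)} = 11$ ($y{\left(r,I \right)} = 5 + 6 = 11$)
$f{\left(u \right)} = \sqrt{u} \left(-7 - u\right)$ ($f{\left(u \right)} = \left(-7 - u\right) \sqrt{u} = \sqrt{u} \left(-7 - u\right)$)
$\frac{1}{f{\left(y{\left(Q{\left(5 \right)},3 \right)} \right)} + 8609} = \frac{1}{\sqrt{11} \left(-7 - 11\right) + 8609} = \frac{1}{\sqrt{11} \left(-18\right) + 8609} = \frac{1}{- 18 \sqrt{11} + 8609} = \frac{1}{8609 - 18 \sqrt{11}}$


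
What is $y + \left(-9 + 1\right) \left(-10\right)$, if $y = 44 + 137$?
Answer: $261$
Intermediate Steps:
$y = 181$
$y + \left(-9 + 1\right) \left(-10\right) = 181 + \left(-9 + 1\right) \left(-10\right) = 181 - -80 = 181 + 80 = 261$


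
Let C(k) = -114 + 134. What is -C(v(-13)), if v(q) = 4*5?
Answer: -20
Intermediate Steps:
v(q) = 20
C(k) = 20
-C(v(-13)) = -1*20 = -20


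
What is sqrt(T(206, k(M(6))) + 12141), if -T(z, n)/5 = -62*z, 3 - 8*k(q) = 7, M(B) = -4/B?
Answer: sqrt(76001) ≈ 275.68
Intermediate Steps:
k(q) = -1/2 (k(q) = 3/8 - 1/8*7 = 3/8 - 7/8 = -1/2)
T(z, n) = 310*z (T(z, n) = -(-310)*z = 310*z)
sqrt(T(206, k(M(6))) + 12141) = sqrt(310*206 + 12141) = sqrt(63860 + 12141) = sqrt(76001)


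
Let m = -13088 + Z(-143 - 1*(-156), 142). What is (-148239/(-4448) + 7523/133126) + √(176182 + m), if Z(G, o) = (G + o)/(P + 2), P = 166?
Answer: 9883963709/296072224 + √1150797774/84 ≈ 437.23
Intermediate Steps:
Z(G, o) = G/168 + o/168 (Z(G, o) = (G + o)/(166 + 2) = (G + o)/168 = (G + o)*(1/168) = G/168 + o/168)
m = -2198629/168 (m = -13088 + ((-143 - 1*(-156))/168 + (1/168)*142) = -13088 + ((-143 + 156)/168 + 71/84) = -13088 + ((1/168)*13 + 71/84) = -13088 + (13/168 + 71/84) = -13088 + 155/168 = -2198629/168 ≈ -13087.)
(-148239/(-4448) + 7523/133126) + √(176182 + m) = (-148239/(-4448) + 7523/133126) + √(176182 - 2198629/168) = (-148239*(-1/4448) + 7523*(1/133126)) + √(27399947/168) = (148239/4448 + 7523/133126) + √1150797774/84 = 9883963709/296072224 + √1150797774/84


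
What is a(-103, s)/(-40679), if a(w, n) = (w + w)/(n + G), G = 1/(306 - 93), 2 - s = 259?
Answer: -21939/1113384230 ≈ -1.9705e-5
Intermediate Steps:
s = -257 (s = 2 - 1*259 = 2 - 259 = -257)
G = 1/213 ≈ 0.0046948
a(w, n) = 2*w/(1/213 + n) (a(w, n) = (w + w)/(n + 1/213) = (2*w)/(1/213 + n) = 2*w/(1/213 + n))
a(-103, s)/(-40679) = (426*(-103)/(1 + 213*(-257)))/(-40679) = (426*(-103)/(1 - 54741))*(-1/40679) = (426*(-103)/(-54740))*(-1/40679) = (426*(-103)*(-1/54740))*(-1/40679) = (21939/27370)*(-1/40679) = -21939/1113384230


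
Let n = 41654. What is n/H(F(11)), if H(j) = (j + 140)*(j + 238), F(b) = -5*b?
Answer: 41654/15555 ≈ 2.6779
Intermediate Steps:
H(j) = (140 + j)*(238 + j)
n/H(F(11)) = 41654/(33320 + (-5*11)² + 378*(-5*11)) = 41654/(33320 + (-55)² + 378*(-55)) = 41654/(33320 + 3025 - 20790) = 41654/15555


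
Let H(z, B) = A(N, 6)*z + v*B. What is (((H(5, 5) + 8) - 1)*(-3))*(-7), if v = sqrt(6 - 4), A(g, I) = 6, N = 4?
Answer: 777 + 105*sqrt(2) ≈ 925.49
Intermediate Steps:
v = sqrt(2) ≈ 1.4142
H(z, B) = 6*z + B*sqrt(2) (H(z, B) = 6*z + sqrt(2)*B = 6*z + B*sqrt(2))
(((H(5, 5) + 8) - 1)*(-3))*(-7) = ((((6*5 + 5*sqrt(2)) + 8) - 1)*(-3))*(-7) = ((((30 + 5*sqrt(2)) + 8) - 1)*(-3))*(-7) = (((38 + 5*sqrt(2)) - 1)*(-3))*(-7) = ((37 + 5*sqrt(2))*(-3))*(-7) = (-111 - 15*sqrt(2))*(-7) = 777 + 105*sqrt(2)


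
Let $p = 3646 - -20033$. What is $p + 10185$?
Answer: $33864$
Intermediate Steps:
$p = 23679$ ($p = 3646 + 20033 = 23679$)
$p + 10185 = 23679 + 10185 = 33864$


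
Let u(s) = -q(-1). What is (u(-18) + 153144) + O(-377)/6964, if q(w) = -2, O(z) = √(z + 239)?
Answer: 153146 + I*√138/6964 ≈ 1.5315e+5 + 0.0016869*I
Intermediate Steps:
O(z) = √(239 + z)
u(s) = 2 (u(s) = -1*(-2) = 2)
(u(-18) + 153144) + O(-377)/6964 = (2 + 153144) + √(239 - 377)/6964 = 153146 + √(-138)*(1/6964) = 153146 + (I*√138)*(1/6964) = 153146 + I*√138/6964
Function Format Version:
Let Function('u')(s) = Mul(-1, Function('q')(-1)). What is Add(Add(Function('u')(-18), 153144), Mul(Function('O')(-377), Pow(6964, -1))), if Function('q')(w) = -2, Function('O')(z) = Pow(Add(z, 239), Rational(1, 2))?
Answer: Add(153146, Mul(Rational(1, 6964), I, Pow(138, Rational(1, 2)))) ≈ Add(1.5315e+5, Mul(0.0016869, I))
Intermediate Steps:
Function('O')(z) = Pow(Add(239, z), Rational(1, 2))
Function('u')(s) = 2 (Function('u')(s) = Mul(-1, -2) = 2)
Add(Add(Function('u')(-18), 153144), Mul(Function('O')(-377), Pow(6964, -1))) = Add(Add(2, 153144), Mul(Pow(Add(239, -377), Rational(1, 2)), Pow(6964, -1))) = Add(153146, Mul(Pow(-138, Rational(1, 2)), Rational(1, 6964))) = Add(153146, Mul(Mul(I, Pow(138, Rational(1, 2))), Rational(1, 6964))) = Add(153146, Mul(Rational(1, 6964), I, Pow(138, Rational(1, 2))))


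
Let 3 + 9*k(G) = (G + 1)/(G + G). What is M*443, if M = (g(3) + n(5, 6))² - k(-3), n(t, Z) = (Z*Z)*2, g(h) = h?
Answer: 67284169/27 ≈ 2.4920e+6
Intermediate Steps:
k(G) = -⅓ + (1 + G)/(18*G) (k(G) = -⅓ + ((G + 1)/(G + G))/9 = -⅓ + ((1 + G)/((2*G)))/9 = -⅓ + ((1 + G)*(1/(2*G)))/9 = -⅓ + ((1 + G)/(2*G))/9 = -⅓ + (1 + G)/(18*G))
n(t, Z) = 2*Z² (n(t, Z) = Z²*2 = 2*Z²)
M = 151883/27 (M = (3 + 2*6²)² - (1 - 5*(-3))/(18*(-3)) = (3 + 2*36)² - (-1)*(1 + 15)/(18*3) = (3 + 72)² - (-1)*16/(18*3) = 75² - 1*(-8/27) = 5625 + 8/27 = 151883/27 ≈ 5625.3)
M*443 = (151883/27)*443 = 67284169/27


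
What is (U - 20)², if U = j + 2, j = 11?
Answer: 49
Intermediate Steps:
U = 13 (U = 11 + 2 = 13)
(U - 20)² = (13 - 20)² = (-7)² = 49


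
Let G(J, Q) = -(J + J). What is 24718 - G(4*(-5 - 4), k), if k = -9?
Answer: 24646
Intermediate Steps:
G(J, Q) = -2*J
24718 - G(4*(-5 - 4), k) = 24718 - (-2)*4*(-5 - 4) = 24718 - (-2)*4*(-9) = 24718 - (-2)*(-36) = 24718 - 1*72 = 24718 - 72 = 24646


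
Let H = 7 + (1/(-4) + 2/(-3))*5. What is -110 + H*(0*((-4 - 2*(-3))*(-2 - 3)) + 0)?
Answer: -110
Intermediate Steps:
H = 29/12 (H = 7 + (1*(-¼) + 2*(-⅓))*5 = 7 + (-¼ - ⅔)*5 = 7 - 11/12*5 = 7 - 55/12 = 29/12 ≈ 2.4167)
-110 + H*(0*((-4 - 2*(-3))*(-2 - 3)) + 0) = -110 + 29*(0*((-4 - 2*(-3))*(-2 - 3)) + 0)/12 = -110 + 29*(0*((-4 + 6)*(-5)) + 0)/12 = -110 + 29*(0*(2*(-5)) + 0)/12 = -110 + 29*(0*(-10) + 0)/12 = -110 + 29*(0 + 0)/12 = -110 + (29/12)*0 = -110 + 0 = -110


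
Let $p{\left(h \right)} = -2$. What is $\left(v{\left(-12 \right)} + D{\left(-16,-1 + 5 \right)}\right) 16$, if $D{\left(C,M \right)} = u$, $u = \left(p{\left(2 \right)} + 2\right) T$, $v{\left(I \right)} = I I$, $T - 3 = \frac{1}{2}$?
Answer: $2304$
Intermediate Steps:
$T = \frac{7}{2}$ ($T = 3 + \frac{1}{2} = \frac{7}{2} \approx 3.5$)
$v{\left(I \right)} = I^{2}$
$u = 0$ ($u = \left(-2 + 2\right) \frac{7}{2} = 0 \cdot \frac{7}{2} = 0$)
$D{\left(C,M \right)} = 0$
$\left(v{\left(-12 \right)} + D{\left(-16,-1 + 5 \right)}\right) 16 = \left(\left(-12\right)^{2} + 0\right) 16 = \left(144 + 0\right) 16 = 144 \cdot 16 = 2304$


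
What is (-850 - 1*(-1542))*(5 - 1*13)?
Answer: -5536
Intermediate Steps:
(-850 - 1*(-1542))*(5 - 1*13) = (-850 + 1542)*(5 - 13) = 692*(-8) = -5536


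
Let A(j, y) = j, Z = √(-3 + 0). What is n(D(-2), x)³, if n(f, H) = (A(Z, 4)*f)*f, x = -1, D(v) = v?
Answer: -192*I*√3 ≈ -332.55*I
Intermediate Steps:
Z = I*√3 (Z = √(-3) = I*√3 ≈ 1.732*I)
n(f, H) = I*√3*f² (n(f, H) = ((I*√3)*f)*f = (I*f*√3)*f = I*√3*f²)
n(D(-2), x)³ = (I*√3*(-2)²)³ = (I*√3*4)³ = (4*I*√3)³ = -192*I*√3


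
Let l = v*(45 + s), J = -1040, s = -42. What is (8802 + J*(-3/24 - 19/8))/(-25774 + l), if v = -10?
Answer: -5701/12902 ≈ -0.44187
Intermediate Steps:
l = -30 (l = -10*(45 - 42) = -10*3 = -30)
(8802 + J*(-3/24 - 19/8))/(-25774 + l) = (8802 - 1040*(-3/24 - 19/8))/(-25774 - 30) = (8802 - 1040*(-3*1/24 - 19*1/8))/(-25804) = (8802 - 1040*(-1/8 - 19/8))*(-1/25804) = (8802 - 1040*(-5/2))*(-1/25804) = (8802 + 2600)*(-1/25804) = 11402*(-1/25804) = -5701/12902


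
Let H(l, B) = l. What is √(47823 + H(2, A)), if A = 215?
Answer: 5*√1913 ≈ 218.69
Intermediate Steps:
√(47823 + H(2, A)) = √(47823 + 2) = √47825 = 5*√1913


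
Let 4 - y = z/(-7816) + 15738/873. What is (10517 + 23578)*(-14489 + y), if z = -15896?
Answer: -46868015009710/94769 ≈ -4.9455e+8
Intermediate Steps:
y = -4566331/284307 (y = 4 - (-15896/(-7816) + 15738/873) = 4 - (-15896*(-1/7816) + 15738*(1/873)) = 4 - (1987/977 + 5246/291) = 4 - 1*5703559/284307 = 4 - 5703559/284307 = -4566331/284307 ≈ -16.061)
(10517 + 23578)*(-14489 + y) = (10517 + 23578)*(-14489 - 4566331/284307) = 34095*(-4123890454/284307) = -46868015009710/94769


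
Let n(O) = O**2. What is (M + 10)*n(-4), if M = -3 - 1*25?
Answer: -288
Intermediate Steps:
M = -28 (M = -3 - 25 = -28)
(M + 10)*n(-4) = (-28 + 10)*(-4)**2 = -18*16 = -288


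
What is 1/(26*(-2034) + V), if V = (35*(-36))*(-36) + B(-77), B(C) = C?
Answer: -1/7601 ≈ -0.00013156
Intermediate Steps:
V = 45283 (V = (35*(-36))*(-36) - 77 = -1260*(-36) - 77 = 45360 - 77 = 45283)
1/(26*(-2034) + V) = 1/(26*(-2034) + 45283) = 1/(-52884 + 45283) = 1/(-7601) = -1/7601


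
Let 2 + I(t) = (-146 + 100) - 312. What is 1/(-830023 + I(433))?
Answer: -1/830383 ≈ -1.2043e-6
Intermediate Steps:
I(t) = -360 (I(t) = -2 + ((-146 + 100) - 312) = -2 + (-46 - 312) = -2 - 358 = -360)
1/(-830023 + I(433)) = 1/(-830023 - 360) = 1/(-830383) = -1/830383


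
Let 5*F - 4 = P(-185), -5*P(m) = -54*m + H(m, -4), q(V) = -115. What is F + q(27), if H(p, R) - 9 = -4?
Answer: -514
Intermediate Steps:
H(p, R) = 5 (H(p, R) = 9 - 4 = 5)
P(m) = -1 + 54*m/5 (P(m) = -(-54*m + 5)/5 = -(5 - 54*m)/5 = -1 + 54*m/5)
F = -399 (F = ⅘ + (-1 + (54/5)*(-185))/5 = ⅘ + (-1 - 1998)/5 = ⅘ + (⅕)*(-1999) = ⅘ - 1999/5 = -399)
F + q(27) = -399 - 115 = -514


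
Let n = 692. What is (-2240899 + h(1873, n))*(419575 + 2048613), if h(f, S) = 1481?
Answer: -5527304634584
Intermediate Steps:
(-2240899 + h(1873, n))*(419575 + 2048613) = (-2240899 + 1481)*(419575 + 2048613) = -2239418*2468188 = -5527304634584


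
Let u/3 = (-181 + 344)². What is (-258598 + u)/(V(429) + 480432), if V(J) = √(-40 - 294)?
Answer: -42972480456/115407453479 + 178891*I*√334/230814906958 ≈ -0.37235 + 1.4164e-5*I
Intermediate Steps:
u = 79707 (u = 3*(-181 + 344)² = 3*163² = 3*26569 = 79707)
V(J) = I*√334 (V(J) = √(-334) = I*√334)
(-258598 + u)/(V(429) + 480432) = (-258598 + 79707)/(I*√334 + 480432) = -178891/(480432 + I*√334)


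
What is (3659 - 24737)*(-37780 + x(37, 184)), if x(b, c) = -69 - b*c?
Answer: 941280246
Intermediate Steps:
x(b, c) = -69 - b*c
(3659 - 24737)*(-37780 + x(37, 184)) = (3659 - 24737)*(-37780 + (-69 - 1*37*184)) = -21078*(-37780 + (-69 - 6808)) = -21078*(-37780 - 6877) = -21078*(-44657) = 941280246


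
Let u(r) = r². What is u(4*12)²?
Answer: 5308416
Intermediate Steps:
u(4*12)² = ((4*12)²)² = (48²)² = 2304² = 5308416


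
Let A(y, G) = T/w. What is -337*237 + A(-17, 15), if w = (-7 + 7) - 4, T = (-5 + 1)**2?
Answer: -79873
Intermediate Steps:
T = 16 (T = (-4)**2 = 16)
w = -4 (w = 0 - 4 = -4)
A(y, G) = -4 (A(y, G) = 16/(-4) = 16*(-1/4) = -4)
-337*237 + A(-17, 15) = -337*237 - 4 = -79869 - 4 = -79873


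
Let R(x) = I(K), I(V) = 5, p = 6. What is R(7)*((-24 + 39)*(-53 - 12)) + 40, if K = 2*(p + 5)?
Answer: -4835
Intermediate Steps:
K = 22 (K = 2*(6 + 5) = 2*11 = 22)
R(x) = 5
R(7)*((-24 + 39)*(-53 - 12)) + 40 = 5*((-24 + 39)*(-53 - 12)) + 40 = 5*(15*(-65)) + 40 = 5*(-975) + 40 = -4875 + 40 = -4835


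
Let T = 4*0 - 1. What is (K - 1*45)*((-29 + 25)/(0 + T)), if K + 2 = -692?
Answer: -2956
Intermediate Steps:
K = -694 (K = -2 - 692 = -694)
T = -1 (T = 0 - 1 = -1)
(K - 1*45)*((-29 + 25)/(0 + T)) = (-694 - 1*45)*((-29 + 25)/(0 - 1)) = (-694 - 45)*(-4/(-1)) = -(-2956)*(-1) = -739*4 = -2956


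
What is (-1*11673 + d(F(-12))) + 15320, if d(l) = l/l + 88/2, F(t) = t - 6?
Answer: 3692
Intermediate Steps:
F(t) = -6 + t
d(l) = 45 (d(l) = 1 + 88*(½) = 1 + 44 = 45)
(-1*11673 + d(F(-12))) + 15320 = (-1*11673 + 45) + 15320 = (-11673 + 45) + 15320 = -11628 + 15320 = 3692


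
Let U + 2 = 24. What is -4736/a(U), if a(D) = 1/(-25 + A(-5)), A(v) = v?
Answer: 142080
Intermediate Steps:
U = 22 (U = -2 + 24 = 22)
a(D) = -1/30 (a(D) = 1/(-25 - 5) = 1/(-30) = -1/30)
-4736/a(U) = -4736/(-1/30) = -4736*(-30) = 142080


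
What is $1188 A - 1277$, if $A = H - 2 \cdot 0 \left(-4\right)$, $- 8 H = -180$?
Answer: $25453$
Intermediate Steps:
$H = \frac{45}{2}$ ($H = \left(- \frac{1}{8}\right) \left(-180\right) = \frac{45}{2} \approx 22.5$)
$A = \frac{45}{2}$ ($A = \frac{45}{2} - 2 \cdot 0 \left(-4\right) = \frac{45}{2} - 0 \left(-4\right) = \frac{45}{2} - 0 = \frac{45}{2} + 0 = \frac{45}{2} \approx 22.5$)
$1188 A - 1277 = 1188 \cdot \frac{45}{2} - 1277 = 26730 - 1277 = 25453$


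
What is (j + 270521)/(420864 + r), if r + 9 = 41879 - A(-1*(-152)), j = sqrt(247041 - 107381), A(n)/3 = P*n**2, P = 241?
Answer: -270521/16241458 - sqrt(34915)/8120729 ≈ -0.016679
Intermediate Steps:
A(n) = 723*n**2 (A(n) = 3*(241*n**2) = 723*n**2)
j = 2*sqrt(34915) (j = sqrt(139660) = 2*sqrt(34915) ≈ 373.71)
r = -16662322 (r = -9 + (41879 - 723*(-1*(-152))**2) = -9 + (41879 - 723*152**2) = -9 + (41879 - 723*23104) = -9 + (41879 - 1*16704192) = -9 + (41879 - 16704192) = -9 - 16662313 = -16662322)
(j + 270521)/(420864 + r) = (2*sqrt(34915) + 270521)/(420864 - 16662322) = (270521 + 2*sqrt(34915))/(-16241458) = (270521 + 2*sqrt(34915))*(-1/16241458) = -270521/16241458 - sqrt(34915)/8120729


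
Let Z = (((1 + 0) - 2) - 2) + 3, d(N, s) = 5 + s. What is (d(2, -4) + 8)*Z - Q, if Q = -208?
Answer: 208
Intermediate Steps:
Z = 0 (Z = ((1 - 2) - 2) + 3 = (-1 - 2) + 3 = -3 + 3 = 0)
(d(2, -4) + 8)*Z - Q = ((5 - 4) + 8)*0 - 1*(-208) = (1 + 8)*0 + 208 = 9*0 + 208 = 0 + 208 = 208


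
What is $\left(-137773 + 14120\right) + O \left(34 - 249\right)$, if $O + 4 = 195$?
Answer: $-164718$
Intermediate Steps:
$O = 191$ ($O = -4 + 195 = 191$)
$\left(-137773 + 14120\right) + O \left(34 - 249\right) = \left(-137773 + 14120\right) + 191 \left(34 - 249\right) = -123653 + 191 \left(-215\right) = -123653 - 41065 = -164718$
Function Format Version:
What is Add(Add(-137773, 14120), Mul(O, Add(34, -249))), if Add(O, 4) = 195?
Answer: -164718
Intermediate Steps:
O = 191 (O = Add(-4, 195) = 191)
Add(Add(-137773, 14120), Mul(O, Add(34, -249))) = Add(Add(-137773, 14120), Mul(191, Add(34, -249))) = Add(-123653, Mul(191, -215)) = Add(-123653, -41065) = -164718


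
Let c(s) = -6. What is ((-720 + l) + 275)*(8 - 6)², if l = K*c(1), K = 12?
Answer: -2068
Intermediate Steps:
l = -72 (l = 12*(-6) = -72)
((-720 + l) + 275)*(8 - 6)² = ((-720 - 72) + 275)*(8 - 6)² = (-792 + 275)*2² = -517*4 = -2068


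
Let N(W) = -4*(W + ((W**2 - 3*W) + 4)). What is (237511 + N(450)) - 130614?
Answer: -699519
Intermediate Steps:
N(W) = -16 - 4*W**2 + 8*W (N(W) = -4*(W + (4 + W**2 - 3*W)) = -4*(4 + W**2 - 2*W) = -16 - 4*W**2 + 8*W)
(237511 + N(450)) - 130614 = (237511 + (-16 - 4*450**2 + 8*450)) - 130614 = (237511 + (-16 - 4*202500 + 3600)) - 130614 = (237511 + (-16 - 810000 + 3600)) - 130614 = (237511 - 806416) - 130614 = -568905 - 130614 = -699519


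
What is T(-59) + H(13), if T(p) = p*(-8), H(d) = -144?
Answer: 328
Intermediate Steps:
T(p) = -8*p
T(-59) + H(13) = -8*(-59) - 144 = 472 - 144 = 328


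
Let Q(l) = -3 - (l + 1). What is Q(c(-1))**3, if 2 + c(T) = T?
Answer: -1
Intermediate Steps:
c(T) = -2 + T
Q(l) = -4 - l (Q(l) = -3 - (1 + l) = -3 + (-1 - l) = -4 - l)
Q(c(-1))**3 = (-4 - (-2 - 1))**3 = (-4 - 1*(-3))**3 = (-4 + 3)**3 = (-1)**3 = -1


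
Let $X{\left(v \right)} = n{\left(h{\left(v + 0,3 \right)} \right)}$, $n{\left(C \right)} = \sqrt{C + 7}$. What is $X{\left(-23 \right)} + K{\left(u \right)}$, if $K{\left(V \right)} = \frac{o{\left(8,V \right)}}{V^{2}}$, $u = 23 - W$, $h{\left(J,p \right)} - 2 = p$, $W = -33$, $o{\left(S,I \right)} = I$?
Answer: $\frac{1}{56} + 2 \sqrt{3} \approx 3.482$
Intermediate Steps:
$h{\left(J,p \right)} = 2 + p$
$n{\left(C \right)} = \sqrt{7 + C}$
$X{\left(v \right)} = 2 \sqrt{3}$ ($X{\left(v \right)} = \sqrt{7 + \left(2 + 3\right)} = \sqrt{7 + 5} = \sqrt{12} = 2 \sqrt{3}$)
$u = 56$ ($u = 23 - -33 = 23 + 33 = 56$)
$K{\left(V \right)} = \frac{1}{V}$ ($K{\left(V \right)} = \frac{V}{V^{2}} = \frac{1}{V}$)
$X{\left(-23 \right)} + K{\left(u \right)} = 2 \sqrt{3} + \frac{1}{56} = \frac{1}{56} + 2 \sqrt{3}$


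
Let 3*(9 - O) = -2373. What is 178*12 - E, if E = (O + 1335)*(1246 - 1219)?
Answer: -55509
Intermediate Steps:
O = 800 (O = 9 - 1/3*(-2373) = 9 + 791 = 800)
E = 57645 (E = (800 + 1335)*(1246 - 1219) = 2135*27 = 57645)
178*12 - E = 178*12 - 1*57645 = 2136 - 57645 = -55509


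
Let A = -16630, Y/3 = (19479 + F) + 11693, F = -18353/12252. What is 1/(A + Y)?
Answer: 4084/313984071 ≈ 1.3007e-5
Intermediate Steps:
F = -18353/12252 (F = -18353*1/12252 = -18353/12252 ≈ -1.4980)
Y = 381900991/4084 (Y = 3*((19479 - 18353/12252) + 11693) = 3*(238638355/12252 + 11693) = 3*(381900991/12252) = 381900991/4084 ≈ 93512.)
1/(A + Y) = 1/(-16630 + 381900991/4084) = 1/(313984071/4084) = 4084/313984071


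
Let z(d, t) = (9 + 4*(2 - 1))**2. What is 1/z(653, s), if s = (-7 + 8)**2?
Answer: 1/169 ≈ 0.0059172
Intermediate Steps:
s = 1 (s = 1**2 = 1)
z(d, t) = 169 (z(d, t) = (9 + 4*1)**2 = (9 + 4)**2 = 13**2 = 169)
1/z(653, s) = 1/169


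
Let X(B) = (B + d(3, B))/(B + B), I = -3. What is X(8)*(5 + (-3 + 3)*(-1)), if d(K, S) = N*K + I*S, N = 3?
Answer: -35/16 ≈ -2.1875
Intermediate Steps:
d(K, S) = -3*S + 3*K (d(K, S) = 3*K - 3*S = -3*S + 3*K)
X(B) = (9 - 2*B)/(2*B) (X(B) = (B + (-3*B + 3*3))/(B + B) = (B + (-3*B + 9))/((2*B)) = (B + (9 - 3*B))*(1/(2*B)) = (9 - 2*B)*(1/(2*B)) = (9 - 2*B)/(2*B))
X(8)*(5 + (-3 + 3)*(-1)) = ((9/2 - 1*8)/8)*(5 + (-3 + 3)*(-1)) = ((9/2 - 8)/8)*(5 + 0*(-1)) = ((⅛)*(-7/2))*(5 + 0) = -7/16*5 = -35/16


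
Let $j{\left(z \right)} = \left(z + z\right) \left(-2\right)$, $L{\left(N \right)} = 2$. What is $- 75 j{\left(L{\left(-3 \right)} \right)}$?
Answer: $600$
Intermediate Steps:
$j{\left(z \right)} = - 4 z$ ($j{\left(z \right)} = 2 z \left(-2\right) = - 4 z$)
$- 75 j{\left(L{\left(-3 \right)} \right)} = - 75 \left(\left(-4\right) 2\right) = \left(-75\right) \left(-8\right) = 600$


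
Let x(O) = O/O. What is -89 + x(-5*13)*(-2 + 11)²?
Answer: -8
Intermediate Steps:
x(O) = 1
-89 + x(-5*13)*(-2 + 11)² = -89 + 1*(-2 + 11)² = -89 + 1*9² = -89 + 1*81 = -89 + 81 = -8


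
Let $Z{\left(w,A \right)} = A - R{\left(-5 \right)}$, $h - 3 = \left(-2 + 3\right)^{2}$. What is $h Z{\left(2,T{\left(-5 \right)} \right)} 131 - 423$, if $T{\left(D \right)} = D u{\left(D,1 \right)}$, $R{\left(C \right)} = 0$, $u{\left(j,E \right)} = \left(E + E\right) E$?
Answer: $-5663$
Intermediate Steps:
$u{\left(j,E \right)} = 2 E^{2}$ ($u{\left(j,E \right)} = 2 E E = 2 E^{2}$)
$T{\left(D \right)} = 2 D$ ($T{\left(D \right)} = D 2 \cdot 1^{2} = D 2 \cdot 1 = D 2 = 2 D$)
$h = 4$ ($h = 3 + \left(-2 + 3\right)^{2} = 3 + 1^{2} = 3 + 1 = 4$)
$Z{\left(w,A \right)} = A$ ($Z{\left(w,A \right)} = A - 0 = A + 0 = A$)
$h Z{\left(2,T{\left(-5 \right)} \right)} 131 - 423 = 4 \cdot 2 \left(-5\right) 131 - 423 = 4 \left(-10\right) 131 - 423 = \left(-40\right) 131 - 423 = -5240 - 423 = -5663$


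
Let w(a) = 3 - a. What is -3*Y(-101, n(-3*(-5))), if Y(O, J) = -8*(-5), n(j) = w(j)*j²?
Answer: -120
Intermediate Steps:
n(j) = j²*(3 - j) (n(j) = (3 - j)*j² = j²*(3 - j))
Y(O, J) = 40
-3*Y(-101, n(-3*(-5))) = -3*40 = -120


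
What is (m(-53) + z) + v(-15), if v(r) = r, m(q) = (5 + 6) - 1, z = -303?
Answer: -308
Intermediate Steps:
m(q) = 10 (m(q) = 11 - 1 = 10)
(m(-53) + z) + v(-15) = (10 - 303) - 15 = -293 - 15 = -308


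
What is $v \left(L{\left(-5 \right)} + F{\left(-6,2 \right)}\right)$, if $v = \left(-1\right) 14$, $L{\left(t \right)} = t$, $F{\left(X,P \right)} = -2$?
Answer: $98$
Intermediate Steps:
$v = -14$
$v \left(L{\left(-5 \right)} + F{\left(-6,2 \right)}\right) = - 14 \left(-5 - 2\right) = \left(-14\right) \left(-7\right) = 98$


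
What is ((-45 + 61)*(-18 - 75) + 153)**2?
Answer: 1782225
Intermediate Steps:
((-45 + 61)*(-18 - 75) + 153)**2 = (16*(-93) + 153)**2 = (-1488 + 153)**2 = (-1335)**2 = 1782225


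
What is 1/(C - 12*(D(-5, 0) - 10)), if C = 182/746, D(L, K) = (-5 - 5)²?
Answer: -373/402749 ≈ -0.00092614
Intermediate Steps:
D(L, K) = 100 (D(L, K) = (-10)² = 100)
C = 91/373 (C = 182*(1/746) = 91/373 ≈ 0.24397)
1/(C - 12*(D(-5, 0) - 10)) = 1/(91/373 - 12*(100 - 10)) = 1/(91/373 - 12*90) = 1/(91/373 - 1080) = 1/(-402749/373) = -373/402749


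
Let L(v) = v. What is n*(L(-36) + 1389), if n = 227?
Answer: 307131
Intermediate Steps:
n*(L(-36) + 1389) = 227*(-36 + 1389) = 227*1353 = 307131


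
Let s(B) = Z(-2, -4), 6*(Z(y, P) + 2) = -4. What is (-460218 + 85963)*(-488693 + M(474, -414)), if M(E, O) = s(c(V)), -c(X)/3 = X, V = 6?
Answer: 548690390185/3 ≈ 1.8290e+11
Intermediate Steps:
c(X) = -3*X
Z(y, P) = -8/3 (Z(y, P) = -2 + (1/6)*(-4) = -2 - 2/3 = -8/3)
s(B) = -8/3
M(E, O) = -8/3
(-460218 + 85963)*(-488693 + M(474, -414)) = (-460218 + 85963)*(-488693 - 8/3) = -374255*(-1466087/3) = 548690390185/3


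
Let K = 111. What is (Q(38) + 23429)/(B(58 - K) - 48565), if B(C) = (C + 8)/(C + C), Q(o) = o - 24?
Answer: -2484958/5147845 ≈ -0.48272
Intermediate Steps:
Q(o) = -24 + o
B(C) = (8 + C)/(2*C) (B(C) = (8 + C)/((2*C)) = (8 + C)*(1/(2*C)) = (8 + C)/(2*C))
(Q(38) + 23429)/(B(58 - K) - 48565) = ((-24 + 38) + 23429)/((8 + (58 - 1*111))/(2*(58 - 1*111)) - 48565) = (14 + 23429)/((8 + (58 - 111))/(2*(58 - 111)) - 48565) = 23443/((½)*(8 - 53)/(-53) - 48565) = 23443/((½)*(-1/53)*(-45) - 48565) = 23443/(45/106 - 48565) = 23443/(-5147845/106) = 23443*(-106/5147845) = -2484958/5147845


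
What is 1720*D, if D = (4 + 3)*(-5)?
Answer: -60200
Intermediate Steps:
D = -35 (D = 7*(-5) = -35)
1720*D = 1720*(-35) = -60200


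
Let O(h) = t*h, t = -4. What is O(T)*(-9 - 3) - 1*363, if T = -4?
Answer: -555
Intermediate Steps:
O(h) = -4*h
O(T)*(-9 - 3) - 1*363 = (-4*(-4))*(-9 - 3) - 1*363 = 16*(-12) - 363 = -192 - 363 = -555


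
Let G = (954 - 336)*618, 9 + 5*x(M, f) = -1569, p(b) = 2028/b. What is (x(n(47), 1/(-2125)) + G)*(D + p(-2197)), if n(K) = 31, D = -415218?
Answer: -10299316877532/65 ≈ -1.5845e+11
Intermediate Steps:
x(M, f) = -1578/5 (x(M, f) = -9/5 + (⅕)*(-1569) = -9/5 - 1569/5 = -1578/5)
G = 381924 (G = 618*618 = 381924)
(x(n(47), 1/(-2125)) + G)*(D + p(-2197)) = (-1578/5 + 381924)*(-415218 + 2028/(-2197)) = 1908042*(-415218 + 2028*(-1/2197))/5 = 1908042*(-415218 - 12/13)/5 = (1908042/5)*(-5397846/13) = -10299316877532/65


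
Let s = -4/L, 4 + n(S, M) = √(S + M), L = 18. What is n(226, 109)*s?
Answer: 8/9 - 2*√335/9 ≈ -3.1784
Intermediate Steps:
n(S, M) = -4 + √(M + S) (n(S, M) = -4 + √(S + M) = -4 + √(M + S))
s = -2/9 (s = -4/18 = -4*1/18 = -2/9 ≈ -0.22222)
n(226, 109)*s = (-4 + √(109 + 226))*(-2/9) = (-4 + √335)*(-2/9) = 8/9 - 2*√335/9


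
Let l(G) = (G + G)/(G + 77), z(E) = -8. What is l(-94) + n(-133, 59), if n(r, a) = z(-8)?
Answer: 52/17 ≈ 3.0588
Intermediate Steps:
n(r, a) = -8
l(G) = 2*G/(77 + G) (l(G) = (2*G)/(77 + G) = 2*G/(77 + G))
l(-94) + n(-133, 59) = 2*(-94)/(77 - 94) - 8 = 2*(-94)/(-17) - 8 = 2*(-94)*(-1/17) - 8 = 188/17 - 8 = 52/17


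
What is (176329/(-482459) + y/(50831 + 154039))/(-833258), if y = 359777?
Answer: -137453129413/82360366724725140 ≈ -1.6689e-6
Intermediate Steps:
(176329/(-482459) + y/(50831 + 154039))/(-833258) = (176329/(-482459) + 359777/(50831 + 154039))/(-833258) = (176329*(-1/482459) + 359777/204870)*(-1/833258) = (-176329/482459 + 359777*(1/204870))*(-1/833258) = (-176329/482459 + 359777/204870)*(-1/833258) = (137453129413/98841375330)*(-1/833258) = -137453129413/82360366724725140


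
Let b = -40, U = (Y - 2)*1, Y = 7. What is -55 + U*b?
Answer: -255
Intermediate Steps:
U = 5 (U = (7 - 2)*1 = 5*1 = 5)
-55 + U*b = -55 + 5*(-40) = -55 - 200 = -255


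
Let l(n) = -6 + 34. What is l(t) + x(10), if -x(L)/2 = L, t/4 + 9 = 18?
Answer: 8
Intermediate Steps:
t = 36 (t = -36 + 4*18 = -36 + 72 = 36)
x(L) = -2*L
l(n) = 28
l(t) + x(10) = 28 - 2*10 = 28 - 20 = 8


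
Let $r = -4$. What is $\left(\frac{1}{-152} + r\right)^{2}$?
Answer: $\frac{370881}{23104} \approx 16.053$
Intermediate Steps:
$\left(\frac{1}{-152} + r\right)^{2} = \left(\frac{1}{-152} - 4\right)^{2} = \left(- \frac{1}{152} - 4\right)^{2} = \left(- \frac{609}{152}\right)^{2} = \frac{370881}{23104}$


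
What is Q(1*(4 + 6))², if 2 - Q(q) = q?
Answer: 64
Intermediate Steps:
Q(q) = 2 - q
Q(1*(4 + 6))² = (2 - (4 + 6))² = (2 - 10)² = (-8)² = 64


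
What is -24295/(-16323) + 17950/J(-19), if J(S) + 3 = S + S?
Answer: -292001755/669243 ≈ -436.32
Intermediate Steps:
J(S) = -3 + 2*S (J(S) = -3 + (S + S) = -3 + 2*S)
-24295/(-16323) + 17950/J(-19) = -24295/(-16323) + 17950/(-3 + 2*(-19)) = -24295*(-1/16323) + 17950/(-3 - 38) = 24295/16323 + 17950/(-41) = 24295/16323 + 17950*(-1/41) = 24295/16323 - 17950/41 = -292001755/669243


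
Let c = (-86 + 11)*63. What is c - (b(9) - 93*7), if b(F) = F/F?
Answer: -4075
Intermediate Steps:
b(F) = 1
c = -4725 (c = -75*63 = -4725)
c - (b(9) - 93*7) = -4725 - (1 - 93*7) = -4725 - (1 - 651) = -4725 - 1*(-650) = -4725 + 650 = -4075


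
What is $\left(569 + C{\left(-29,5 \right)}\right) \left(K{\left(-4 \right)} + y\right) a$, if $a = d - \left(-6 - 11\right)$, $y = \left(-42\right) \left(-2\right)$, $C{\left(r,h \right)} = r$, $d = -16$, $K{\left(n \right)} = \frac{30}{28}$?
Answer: $\frac{321570}{7} \approx 45939.0$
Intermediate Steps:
$K{\left(n \right)} = \frac{15}{14}$ ($K{\left(n \right)} = 30 \cdot \frac{1}{28} = \frac{15}{14}$)
$y = 84$
$a = 1$ ($a = -16 - \left(-6 - 11\right) = -16 - -17 = -16 + 17 = 1$)
$\left(569 + C{\left(-29,5 \right)}\right) \left(K{\left(-4 \right)} + y\right) a = \left(569 - 29\right) \left(\frac{15}{14} + 84\right) 1 = 540 \cdot \frac{1191}{14} \cdot 1 = \frac{321570}{7} \cdot 1 = \frac{321570}{7}$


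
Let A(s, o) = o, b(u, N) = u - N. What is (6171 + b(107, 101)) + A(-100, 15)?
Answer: 6192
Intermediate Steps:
(6171 + b(107, 101)) + A(-100, 15) = (6171 + (107 - 1*101)) + 15 = (6171 + (107 - 101)) + 15 = (6171 + 6) + 15 = 6177 + 15 = 6192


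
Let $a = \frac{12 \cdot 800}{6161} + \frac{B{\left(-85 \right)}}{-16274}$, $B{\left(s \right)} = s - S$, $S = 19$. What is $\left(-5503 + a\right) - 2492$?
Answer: $- \frac{400727360143}{50132057} \approx -7993.4$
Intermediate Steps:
$B{\left(s \right)} = -19 + s$ ($B{\left(s \right)} = s - 19 = -19 + s$)
$a = \frac{78435572}{50132057}$ ($a = \frac{12 \cdot 800}{6161} + \frac{-19 - 85}{-16274} = 9600 \cdot \frac{1}{6161} - - \frac{52}{8137} = \frac{9600}{6161} + \frac{52}{8137} = \frac{78435572}{50132057} \approx 1.5646$)
$\left(-5503 + a\right) - 2492 = \left(-5503 + \frac{78435572}{50132057}\right) - 2492 = - \frac{275798274099}{50132057} - 2492 = - \frac{400727360143}{50132057}$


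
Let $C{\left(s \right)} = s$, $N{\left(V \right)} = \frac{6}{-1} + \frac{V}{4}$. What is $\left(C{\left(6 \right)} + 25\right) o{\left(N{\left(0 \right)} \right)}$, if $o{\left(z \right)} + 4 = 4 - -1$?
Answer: $31$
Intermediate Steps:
$N{\left(V \right)} = -6 + \frac{V}{4}$ ($N{\left(V \right)} = 6 \left(-1\right) + V \frac{1}{4} = -6 + \frac{V}{4}$)
$o{\left(z \right)} = 1$ ($o{\left(z \right)} = -4 + \left(4 - -1\right) = -4 + \left(4 + 1\right) = -4 + 5 = 1$)
$\left(C{\left(6 \right)} + 25\right) o{\left(N{\left(0 \right)} \right)} = \left(6 + 25\right) 1 = 31 \cdot 1 = 31$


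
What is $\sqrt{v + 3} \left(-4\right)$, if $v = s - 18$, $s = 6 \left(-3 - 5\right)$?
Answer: $- 12 i \sqrt{7} \approx - 31.749 i$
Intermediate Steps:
$s = -48$ ($s = 6 \left(-8\right) = -48$)
$v = -66$ ($v = -48 - 18 = -66$)
$\sqrt{v + 3} \left(-4\right) = \sqrt{-66 + 3} \left(-4\right) = \sqrt{-63} \left(-4\right) = 3 i \sqrt{7} \left(-4\right) = - 12 i \sqrt{7}$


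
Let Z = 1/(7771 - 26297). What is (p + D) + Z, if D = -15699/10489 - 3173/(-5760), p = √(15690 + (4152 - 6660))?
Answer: -529361036429/559639336320 + 13*√78 ≈ 113.87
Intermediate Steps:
p = 13*√78 (p = √(15690 - 2508) = √13182 = 13*√78 ≈ 114.81)
Z = -1/18526 (Z = 1/(-18526) = -1/18526 ≈ -5.3978e-5)
D = -57144643/60416640 (D = -15699*1/10489 - 3173*(-1/5760) = -15699/10489 + 3173/5760 = -57144643/60416640 ≈ -0.94584)
(p + D) + Z = (13*√78 - 57144643/60416640) - 1/18526 = (-57144643/60416640 + 13*√78) - 1/18526 = -529361036429/559639336320 + 13*√78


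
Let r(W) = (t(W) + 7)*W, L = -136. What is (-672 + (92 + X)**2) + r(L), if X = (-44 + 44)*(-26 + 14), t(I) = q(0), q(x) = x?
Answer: 6840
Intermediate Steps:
t(I) = 0
r(W) = 7*W (r(W) = (0 + 7)*W = 7*W)
X = 0 (X = 0*(-12) = 0)
(-672 + (92 + X)**2) + r(L) = (-672 + (92 + 0)**2) + 7*(-136) = (-672 + 92**2) - 952 = (-672 + 8464) - 952 = 7792 - 952 = 6840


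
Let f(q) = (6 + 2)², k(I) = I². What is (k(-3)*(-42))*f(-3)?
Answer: -24192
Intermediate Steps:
f(q) = 64 (f(q) = 8² = 64)
(k(-3)*(-42))*f(-3) = ((-3)²*(-42))*64 = (9*(-42))*64 = -378*64 = -24192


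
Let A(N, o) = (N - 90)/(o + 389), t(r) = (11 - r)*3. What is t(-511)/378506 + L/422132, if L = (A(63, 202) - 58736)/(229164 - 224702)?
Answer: 12536960203597/3053226365980328 ≈ 0.0041061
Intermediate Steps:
t(r) = 33 - 3*r
A(N, o) = (-90 + N)/(389 + o)
L = -503087/38218 (L = ((-90 + 63)/(389 + 202) - 58736)/(229164 - 224702) = (-27/591 - 58736)/4462 = ((1/591)*(-27) - 58736)*(1/4462) = (-9/197 - 58736)*(1/4462) = -11571001/197*1/4462 = -503087/38218 ≈ -13.164)
t(-511)/378506 + L/422132 = (33 - 3*(-511))/378506 - 503087/38218/422132 = (33 + 1533)*(1/378506) - 503087/38218*1/422132 = 1566*(1/378506) - 503087/16133040776 = 783/189253 - 503087/16133040776 = 12536960203597/3053226365980328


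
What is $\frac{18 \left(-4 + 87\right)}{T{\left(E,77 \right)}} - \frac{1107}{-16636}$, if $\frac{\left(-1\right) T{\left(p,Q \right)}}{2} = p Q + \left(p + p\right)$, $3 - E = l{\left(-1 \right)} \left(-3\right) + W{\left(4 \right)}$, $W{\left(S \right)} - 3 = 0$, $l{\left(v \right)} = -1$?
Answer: $\frac{4229817}{1314244} \approx 3.2184$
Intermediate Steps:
$W{\left(S \right)} = 3$ ($W{\left(S \right)} = 3 + 0 = 3$)
$E = -3$ ($E = 3 - \left(\left(-1\right) \left(-3\right) + 3\right) = 3 - \left(3 + 3\right) = 3 - 6 = -3$)
$T{\left(p,Q \right)} = - 4 p - 2 Q p$ ($T{\left(p,Q \right)} = - 2 \left(p Q + \left(p + p\right)\right) = - 2 \left(Q p + 2 p\right) = - 2 \left(2 p + Q p\right) = - 4 p - 2 Q p$)
$\frac{18 \left(-4 + 87\right)}{T{\left(E,77 \right)}} - \frac{1107}{-16636} = \frac{18 \left(-4 + 87\right)}{\left(-2\right) \left(-3\right) \left(2 + 77\right)} - \frac{1107}{-16636} = \frac{18 \cdot 83}{\left(-2\right) \left(-3\right) 79} - - \frac{1107}{16636} = \frac{1494}{474} + \frac{1107}{16636} = 1494 \cdot \frac{1}{474} + \frac{1107}{16636} = \frac{249}{79} + \frac{1107}{16636} = \frac{4229817}{1314244}$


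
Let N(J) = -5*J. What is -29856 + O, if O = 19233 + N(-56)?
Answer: -10343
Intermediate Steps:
O = 19513 (O = 19233 - 5*(-56) = 19233 + 280 = 19513)
-29856 + O = -29856 + 19513 = -10343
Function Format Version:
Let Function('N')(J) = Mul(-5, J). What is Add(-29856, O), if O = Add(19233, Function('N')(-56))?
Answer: -10343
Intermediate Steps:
O = 19513 (O = Add(19233, Mul(-5, -56)) = Add(19233, 280) = 19513)
Add(-29856, O) = Add(-29856, 19513) = -10343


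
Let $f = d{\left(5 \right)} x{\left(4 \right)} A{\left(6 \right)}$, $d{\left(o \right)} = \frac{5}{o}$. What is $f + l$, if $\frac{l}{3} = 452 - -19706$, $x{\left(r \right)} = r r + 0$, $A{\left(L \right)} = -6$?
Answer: $60378$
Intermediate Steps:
$x{\left(r \right)} = r^{2}$ ($x{\left(r \right)} = r^{2} + 0 = r^{2}$)
$f = -96$ ($f = \frac{5}{5} \cdot 4^{2} \left(-6\right) = 5 \cdot \frac{1}{5} \cdot 16 \left(-6\right) = 1 \cdot 16 \left(-6\right) = 16 \left(-6\right) = -96$)
$l = 60474$ ($l = 3 \left(452 - -19706\right) = 3 \left(452 + 19706\right) = 3 \cdot 20158 = 60474$)
$f + l = -96 + 60474 = 60378$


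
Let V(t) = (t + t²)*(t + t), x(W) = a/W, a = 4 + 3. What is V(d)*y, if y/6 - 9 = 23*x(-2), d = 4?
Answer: -68640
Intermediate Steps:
a = 7
x(W) = 7/W
y = -429 (y = 54 + 6*(23*(7/(-2))) = 54 + 6*(23*(7*(-½))) = 54 + 6*(23*(-7/2)) = 54 + 6*(-161/2) = 54 - 483 = -429)
V(t) = 2*t*(t + t²) (V(t) = (t + t²)*(2*t) = 2*t*(t + t²))
V(d)*y = (2*4²*(1 + 4))*(-429) = (2*16*5)*(-429) = 160*(-429) = -68640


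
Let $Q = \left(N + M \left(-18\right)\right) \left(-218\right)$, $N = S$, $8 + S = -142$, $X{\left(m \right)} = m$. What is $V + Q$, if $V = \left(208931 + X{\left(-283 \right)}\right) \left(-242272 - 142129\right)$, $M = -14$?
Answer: $-80204522084$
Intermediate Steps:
$S = -150$ ($S = -8 - 142 = -150$)
$N = -150$
$V = -80204499848$ ($V = \left(208931 - 283\right) \left(-242272 - 142129\right) = 208648 \left(-384401\right) = -80204499848$)
$Q = -22236$ ($Q = \left(-150 - -252\right) \left(-218\right) = \left(-150 + 252\right) \left(-218\right) = 102 \left(-218\right) = -22236$)
$V + Q = -80204499848 - 22236 = -80204522084$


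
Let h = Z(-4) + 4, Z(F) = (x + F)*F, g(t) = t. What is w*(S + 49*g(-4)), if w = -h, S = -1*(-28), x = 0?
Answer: 3360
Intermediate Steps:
S = 28
Z(F) = F² (Z(F) = (0 + F)*F = F*F = F²)
h = 20 (h = (-4)² + 4 = 16 + 4 = 20)
w = -20 (w = -1*20 = -20)
w*(S + 49*g(-4)) = -20*(28 + 49*(-4)) = -20*(28 - 196) = -20*(-168) = 3360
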